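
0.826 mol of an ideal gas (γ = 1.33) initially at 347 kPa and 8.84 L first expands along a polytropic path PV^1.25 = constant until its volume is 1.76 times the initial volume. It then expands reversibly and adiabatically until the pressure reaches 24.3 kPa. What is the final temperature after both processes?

239 K

T₁ = P₁V₁/(nR) = 347×8.84/(0.826×8.314) = 447 K.
Step 1 — Polytropic n=1.25: T₂ = T₁(V₁/V₂)^(n−1) = 447×(0.568)^0.25 = 388 K; P₂ = P₁(V₁/V₂)^n = 171 kPa.
W = (P₁V₁−P₂V₂)/(n−1) = (347×8.84−171×15.6)/0.25 = 1620 J.
ΔU = nCvΔT = 0.826×25.2×(388−447) = -1230 J.
Q = ΔU + W = 392 J.
State after step 1: P = 171 kPa, V = 15.6 L, T = 388 K.
Step 2 — Adiabatic: T₂/T₁ = (P₂/P₁)^((γ−1)/γ) ⇒ T₂ = 388×(0.142)^0.248 = 239 K; V₂ = 67.5 L.
ΔU = nCvΔT = 0.826×25.2×(239−388) = -3100 J.
Q = 0 for an adiabatic process, so W = −ΔU = 3100 J.
Net over both steps: W = 4720 J, Q = 392 J, ΔU = -4320 J.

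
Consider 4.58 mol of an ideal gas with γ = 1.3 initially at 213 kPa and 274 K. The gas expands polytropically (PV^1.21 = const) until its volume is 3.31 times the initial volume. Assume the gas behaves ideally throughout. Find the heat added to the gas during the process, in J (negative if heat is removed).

3310 J

V₁ = nRT₁/P₁ = 4.58×8.314×274/213 = 49.0 L.
Polytropic n=1.21: T₂ = T₁(V₁/V₂)^(n−1) = 274×(0.302)^0.21 = 213 K; P₂ = P₁(V₁/V₂)^n = 50.0 kPa.
W = (P₁V₁−P₂V₂)/(n−1) = (213×49.0−50.0×162)/0.21 = 11000 J.
ΔU = nCvΔT = 4.58×27.7×(213−274) = -7730 J.
Q = ΔU + W = 3310 J.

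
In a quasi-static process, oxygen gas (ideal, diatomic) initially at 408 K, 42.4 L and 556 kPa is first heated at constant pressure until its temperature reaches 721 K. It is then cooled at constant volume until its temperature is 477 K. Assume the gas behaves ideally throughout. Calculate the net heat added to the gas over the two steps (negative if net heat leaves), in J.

n = P₁V₁/(RT₁) = 556×42.4/(8.314×408) = 6.95 mol.
Step 1 — Isobaric: P stays 556 kPa; V/T = const ⇒ T₂ = 721 K, V₂ = 74.9 L.
W = PΔV = 556×(74.9−42.4) kPa·L = 18100 J.
ΔU = nCvΔT = 6.95×20.8×(721−408) = 45200 J.
Q = ΔU + W = nCpΔT = 63300 J.
State after step 1: P = 556 kPa, V = 74.9 L, T = 721 K.
Step 2 — Isochoric: V stays 74.9 L; P/T = const ⇒ T₂ = 477 K, P₂ = 368 kPa.
W = 0 (no volume change).
ΔU = nCvΔT = 6.95×20.8×(477−721) = -35200 J.
Q = ΔU = -35200 J.
Net over both steps: W = 18100 J, Q = 28100 J, ΔU = 9970 J.

28100 J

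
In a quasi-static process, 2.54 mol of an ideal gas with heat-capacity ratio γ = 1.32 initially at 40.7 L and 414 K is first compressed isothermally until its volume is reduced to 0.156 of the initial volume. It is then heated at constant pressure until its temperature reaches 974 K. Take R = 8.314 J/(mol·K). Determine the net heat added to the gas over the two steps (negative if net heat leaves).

P₁ = nRT₁/V₁ = 2.54×8.314×414/40.7 = 215 kPa.
Step 1 — Isothermal: T stays 414 K; PV = const ⇒ V₂ = 6.35 L, P₂ = 1380 kPa.
ΔU = 0 (ideal gas, T constant).
W = nRT ln(V₂/V₁) = 2.54×8.314×414×ln(0.156) = -16200 J.
Q = ΔU + W = -16200 J.
State after step 1: P = 1380 kPa, V = 6.35 L, T = 414 K.
Step 2 — Isobaric: P stays 1380 kPa; V/T = const ⇒ T₂ = 974 K, V₂ = 14.9 L.
W = PΔV = 1380×(14.9−6.35) kPa·L = 11800 J.
ΔU = nCvΔT = 2.54×26.0×(974−414) = 37000 J.
Q = ΔU + W = nCpΔT = 48800 J.
Net over both steps: W = -4420 J, Q = 32500 J, ΔU = 37000 J.

32500 J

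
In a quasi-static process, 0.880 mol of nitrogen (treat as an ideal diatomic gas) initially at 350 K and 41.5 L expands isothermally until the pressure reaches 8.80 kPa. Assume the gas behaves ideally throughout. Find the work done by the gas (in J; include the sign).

4990 J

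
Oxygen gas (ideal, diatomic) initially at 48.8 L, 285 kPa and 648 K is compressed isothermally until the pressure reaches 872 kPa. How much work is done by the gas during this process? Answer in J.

n = P₁V₁/(RT₁) = 285×48.8/(8.314×648) = 2.58 mol.
Isothermal: T stays 648 K; PV = const ⇒ V₂ = 15.9 L, P₂ = 872 kPa.
W = nRT ln(V₂/V₁) = 2.58×8.314×648×ln(0.327) = -15600 J.

-15600 J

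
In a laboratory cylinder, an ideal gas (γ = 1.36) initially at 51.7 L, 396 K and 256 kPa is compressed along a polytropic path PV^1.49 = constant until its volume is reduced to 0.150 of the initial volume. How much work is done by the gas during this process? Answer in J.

n = P₁V₁/(RT₁) = 256×51.7/(8.314×396) = 4.02 mol.
Polytropic n=1.49: T₂ = T₁(V₁/V₂)^(n−1) = 396×(6.67)^0.49 = 1000 K; P₂ = P₁(V₁/V₂)^n = 4320 kPa.
W = (P₁V₁−P₂V₂)/(n−1) = (256×51.7−4320×7.75)/0.49 = -41400 J.

-41400 J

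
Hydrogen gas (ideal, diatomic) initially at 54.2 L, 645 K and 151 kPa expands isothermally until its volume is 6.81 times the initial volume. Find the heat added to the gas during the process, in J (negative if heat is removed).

n = P₁V₁/(RT₁) = 151×54.2/(8.314×645) = 1.53 mol.
Isothermal: T stays 645 K; PV = const ⇒ V₂ = 369 L, P₂ = 22.2 kPa.
ΔU = 0 (ideal gas, T constant).
W = nRT ln(V₂/V₁) = 1.53×8.314×645×ln(6.81) = 15700 J.
Q = ΔU + W = 15700 J.

15700 J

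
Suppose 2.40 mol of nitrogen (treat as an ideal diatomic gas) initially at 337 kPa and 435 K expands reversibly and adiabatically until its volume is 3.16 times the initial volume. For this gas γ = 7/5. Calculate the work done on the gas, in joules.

-8000 J

V₁ = nRT₁/P₁ = 2.40×8.314×435/337 = 25.8 L.
Adiabatic: TV^(γ−1) = const ⇒ T₂ = 435×(0.316)^0.400 = 275 K; PV^γ = const ⇒ P₂ = 67.3 kPa.
ΔU = nCvΔT = 2.40×20.8×(275−435) = -8000 J.
Q = 0 for an adiabatic process, so W = −ΔU = 8000 J.
Work done on the gas = −W_by = -8000 J.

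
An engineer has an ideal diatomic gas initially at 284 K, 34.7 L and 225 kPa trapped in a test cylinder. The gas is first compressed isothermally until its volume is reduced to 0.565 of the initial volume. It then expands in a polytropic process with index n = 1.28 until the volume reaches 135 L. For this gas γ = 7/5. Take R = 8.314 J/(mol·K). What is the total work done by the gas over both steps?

7180 J

n = P₁V₁/(RT₁) = 225×34.7/(8.314×284) = 3.31 mol.
Step 1 — Isothermal: T stays 284 K; PV = const ⇒ V₂ = 19.6 L, P₂ = 398 kPa.
ΔU = 0 (ideal gas, T constant).
W = nRT ln(V₂/V₁) = 3.31×8.314×284×ln(0.565) = -4460 J.
Q = ΔU + W = -4460 J.
State after step 1: P = 398 kPa, V = 19.6 L, T = 284 K.
Step 2 — Polytropic n=1.28: T₂ = T₁(V₁/V₂)^(n−1) = 284×(0.145)^0.28 = 165 K; P₂ = P₁(V₁/V₂)^n = 33.7 kPa.
W = (P₁V₁−P₂V₂)/(n−1) = (398×19.6−33.7×135)/0.28 = 11600 J.
ΔU = nCvΔT = 3.31×20.8×(165−284) = -8150 J.
Q = ΔU + W = 3490 J.
Net over both steps: W = 7180 J, Q = -966 J, ΔU = -8150 J.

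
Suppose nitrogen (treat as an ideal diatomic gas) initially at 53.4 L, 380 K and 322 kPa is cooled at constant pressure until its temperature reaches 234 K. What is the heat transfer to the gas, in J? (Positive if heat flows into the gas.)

n = P₁V₁/(RT₁) = 322×53.4/(8.314×380) = 5.44 mol.
Isobaric: P stays 322 kPa; V/T = const ⇒ T₂ = 234 K, V₂ = 32.9 L.
W = PΔV = 322×(32.9−53.4) kPa·L = -6610 J.
ΔU = nCvΔT = 5.44×20.8×(234−380) = -16500 J.
Q = ΔU + W = nCpΔT = -23100 J.

-23100 J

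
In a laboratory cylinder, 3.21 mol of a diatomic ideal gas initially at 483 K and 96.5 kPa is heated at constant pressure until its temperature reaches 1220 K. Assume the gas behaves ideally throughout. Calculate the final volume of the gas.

V₁ = nRT₁/P₁ = 3.21×8.314×483/96.5 = 134 L.
Isobaric: P stays 96.5 kPa; V/T = const ⇒ T₂ = 1220 K, V₂ = 337 L.

337 L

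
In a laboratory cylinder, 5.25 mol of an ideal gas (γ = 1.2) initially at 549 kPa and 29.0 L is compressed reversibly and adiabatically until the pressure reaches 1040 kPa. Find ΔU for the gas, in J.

T₁ = P₁V₁/(nR) = 549×29.0/(5.25×8.314) = 365 K.
Adiabatic: T₂/T₁ = (P₂/P₁)^((γ−1)/γ) ⇒ T₂ = 365×(1.89)^0.167 = 406 K; V₂ = 17.0 L.
For an ideal gas ΔU = nCvΔT with Cv = R/(γ−1) = 41.6 J/(mol·K).
ΔU = 5.25×41.6×(406−365) = 8940 J.

8940 J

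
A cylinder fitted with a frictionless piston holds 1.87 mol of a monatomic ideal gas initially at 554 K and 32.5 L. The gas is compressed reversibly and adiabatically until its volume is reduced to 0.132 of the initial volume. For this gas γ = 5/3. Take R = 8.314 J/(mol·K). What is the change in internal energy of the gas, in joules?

36900 J

P₁ = nRT₁/V₁ = 1.87×8.314×554/32.5 = 265 kPa.
Adiabatic: TV^(γ−1) = const ⇒ T₂ = 554×(7.58)^0.667 = 2140 K; PV^γ = const ⇒ P₂ = 7740 kPa.
For an ideal gas ΔU = nCvΔT with Cv = (3/2)R = 12.5 J/(mol·K).
ΔU = 1.87×12.5×(2140−554) = 36900 J.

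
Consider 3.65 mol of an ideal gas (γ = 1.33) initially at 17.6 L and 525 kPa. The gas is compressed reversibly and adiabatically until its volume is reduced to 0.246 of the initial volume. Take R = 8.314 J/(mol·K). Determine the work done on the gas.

16500 J

T₁ = P₁V₁/(nR) = 525×17.6/(3.65×8.314) = 304 K.
Adiabatic: TV^(γ−1) = const ⇒ T₂ = 304×(4.07)^0.330 = 484 K; PV^γ = const ⇒ P₂ = 3390 kPa.
ΔU = nCvΔT = 3.65×25.2×(484−304) = 16500 J.
Q = 0 for an adiabatic process, so W = −ΔU = -16500 J.
Work done on the gas = −W_by = 16500 J.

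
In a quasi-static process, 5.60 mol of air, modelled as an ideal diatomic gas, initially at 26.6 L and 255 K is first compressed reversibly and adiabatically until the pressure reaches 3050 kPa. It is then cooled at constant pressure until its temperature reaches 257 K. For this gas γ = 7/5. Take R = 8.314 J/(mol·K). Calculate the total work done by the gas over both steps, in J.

-30300 J

P₁ = nRT₁/V₁ = 5.60×8.314×255/26.6 = 446 kPa.
Step 1 — Adiabatic: T₂/T₁ = (P₂/P₁)^((γ−1)/γ) ⇒ T₂ = 255×(6.83)^0.286 = 442 K; V₂ = 6.74 L.
ΔU = nCvΔT = 5.60×20.8×(442−255) = 21700 J.
Q = 0 for an adiabatic process, so W = −ΔU = -21700 J.
State after step 1: P = 3050 kPa, V = 6.74 L, T = 442 K.
Step 2 — Isobaric: P stays 3050 kPa; V/T = const ⇒ T₂ = 257 K, V₂ = 3.92 L.
W = PΔV = 3050×(3.92−6.74) kPa·L = -8590 J.
ΔU = nCvΔT = 5.60×20.8×(257−442) = -21500 J.
Q = ΔU + W = nCpΔT = -30100 J.
Net over both steps: W = -30300 J, Q = -30100 J, ΔU = 233 J.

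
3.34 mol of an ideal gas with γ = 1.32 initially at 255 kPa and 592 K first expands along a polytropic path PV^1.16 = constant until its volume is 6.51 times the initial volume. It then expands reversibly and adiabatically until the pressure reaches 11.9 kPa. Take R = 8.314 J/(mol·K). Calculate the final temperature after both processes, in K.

V₁ = nRT₁/P₁ = 3.34×8.314×592/255 = 64.5 L.
Step 1 — Polytropic n=1.16: T₂ = T₁(V₁/V₂)^(n−1) = 592×(0.154)^0.16 = 439 K; P₂ = P₁(V₁/V₂)^n = 29.0 kPa.
W = (P₁V₁−P₂V₂)/(n−1) = (255×64.5−29.0×420)/0.16 = 26600 J.
ΔU = nCvΔT = 3.34×26.0×(439−592) = -13300 J.
Q = ΔU + W = 13300 J.
State after step 1: P = 29.0 kPa, V = 420 L, T = 439 K.
Step 2 — Adiabatic: T₂/T₁ = (P₂/P₁)^((γ−1)/γ) ⇒ T₂ = 439×(0.410)^0.242 = 353 K; V₂ = 825 L.
ΔU = nCvΔT = 3.34×26.0×(353−439) = -7400 J.
Q = 0 for an adiabatic process, so W = −ΔU = 7400 J.
Net over both steps: W = 34000 J, Q = 13300 J, ΔU = -20700 J.

353 K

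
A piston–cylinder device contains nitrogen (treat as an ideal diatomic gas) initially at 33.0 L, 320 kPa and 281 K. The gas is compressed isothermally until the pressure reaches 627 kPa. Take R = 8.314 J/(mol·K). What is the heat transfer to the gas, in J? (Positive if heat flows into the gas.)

-7100 J

n = P₁V₁/(RT₁) = 320×33.0/(8.314×281) = 4.52 mol.
Isothermal: T stays 281 K; PV = const ⇒ V₂ = 16.8 L, P₂ = 627 kPa.
ΔU = 0 (ideal gas, T constant).
W = nRT ln(V₂/V₁) = 4.52×8.314×281×ln(0.510) = -7100 J.
Q = ΔU + W = -7100 J.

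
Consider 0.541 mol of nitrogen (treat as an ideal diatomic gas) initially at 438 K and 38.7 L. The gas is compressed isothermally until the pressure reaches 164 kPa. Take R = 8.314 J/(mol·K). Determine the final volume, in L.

12.0 L

P₁ = nRT₁/V₁ = 0.541×8.314×438/38.7 = 50.9 kPa.
Isothermal: T stays 438 K; PV = const ⇒ V₂ = 12.0 L, P₂ = 164 kPa.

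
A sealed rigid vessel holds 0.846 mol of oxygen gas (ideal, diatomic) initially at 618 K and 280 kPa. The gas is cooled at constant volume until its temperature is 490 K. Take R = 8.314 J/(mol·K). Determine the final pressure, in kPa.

222 kPa

V₁ = nRT₁/P₁ = 0.846×8.314×618/280 = 15.5 L.
Isochoric: V stays 15.5 L; P/T = const ⇒ T₂ = 490 K, P₂ = 222 kPa.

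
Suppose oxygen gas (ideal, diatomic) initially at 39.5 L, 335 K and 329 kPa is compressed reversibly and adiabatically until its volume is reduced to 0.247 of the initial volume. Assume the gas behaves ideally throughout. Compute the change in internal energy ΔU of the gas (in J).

n = P₁V₁/(RT₁) = 329×39.5/(8.314×335) = 4.67 mol.
Adiabatic: TV^(γ−1) = const ⇒ T₂ = 335×(4.05)^0.400 = 586 K; PV^γ = const ⇒ P₂ = 2330 kPa.
For an ideal gas ΔU = nCvΔT with Cv = (5/2)R = 20.8 J/(mol·K).
ΔU = 4.67×20.8×(586−335) = 24400 J.

24400 J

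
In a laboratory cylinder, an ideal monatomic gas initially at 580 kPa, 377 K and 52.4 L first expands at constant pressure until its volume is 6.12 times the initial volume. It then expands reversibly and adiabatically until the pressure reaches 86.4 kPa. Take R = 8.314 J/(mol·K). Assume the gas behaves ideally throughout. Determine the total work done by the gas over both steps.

304000 J

n = P₁V₁/(RT₁) = 580×52.4/(8.314×377) = 9.70 mol.
Step 1 — Isobaric: P stays 580 kPa; V/T = const ⇒ T₂ = 2310 K, V₂ = 321 L.
W = PΔV = 580×(321−52.4) kPa·L = 156000 J.
ΔU = nCvΔT = 9.70×12.5×(2310−377) = 233000 J.
Q = ΔU + W = nCpΔT = 389000 J.
State after step 1: P = 580 kPa, V = 321 L, T = 2310 K.
Step 2 — Adiabatic: T₂/T₁ = (P₂/P₁)^((γ−1)/γ) ⇒ T₂ = 2310×(0.149)^0.400 = 1080 K; V₂ = 1010 L.
ΔU = nCvΔT = 9.70×12.5×(1080−2310) = -149000 J.
Q = 0 for an adiabatic process, so W = −ΔU = 149000 J.
Net over both steps: W = 304000 J, Q = 389000 J, ΔU = 84700 J.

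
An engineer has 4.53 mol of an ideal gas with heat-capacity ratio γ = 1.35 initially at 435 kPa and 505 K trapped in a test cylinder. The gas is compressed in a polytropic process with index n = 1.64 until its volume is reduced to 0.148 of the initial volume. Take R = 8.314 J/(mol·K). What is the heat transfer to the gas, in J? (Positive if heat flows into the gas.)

59000 J

V₁ = nRT₁/P₁ = 4.53×8.314×505/435 = 43.7 L.
Polytropic n=1.64: T₂ = T₁(V₁/V₂)^(n−1) = 505×(6.76)^0.64 = 1720 K; P₂ = P₁(V₁/V₂)^n = 9980 kPa.
W = (P₁V₁−P₂V₂)/(n−1) = (435×43.7−9980×6.47)/0.64 = -71200 J.
ΔU = nCvΔT = 4.53×23.8×(1720−505) = 130000 J.
Q = ΔU + W = 59000 J.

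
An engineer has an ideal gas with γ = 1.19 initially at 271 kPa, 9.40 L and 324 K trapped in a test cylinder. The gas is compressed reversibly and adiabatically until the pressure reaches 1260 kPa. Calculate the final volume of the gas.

2.58 L

Adiabatic: T₂/T₁ = (P₂/P₁)^((γ−1)/γ) ⇒ T₂ = 324×(4.65)^0.160 = 414 K; V₂ = 2.58 L.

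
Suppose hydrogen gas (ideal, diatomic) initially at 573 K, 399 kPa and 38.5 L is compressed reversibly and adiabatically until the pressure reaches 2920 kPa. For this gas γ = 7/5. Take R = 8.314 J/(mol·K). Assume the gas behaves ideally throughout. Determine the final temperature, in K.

Adiabatic: T₂/T₁ = (P₂/P₁)^((γ−1)/γ) ⇒ T₂ = 573×(7.32)^0.286 = 1010 K; V₂ = 9.29 L.

1010 K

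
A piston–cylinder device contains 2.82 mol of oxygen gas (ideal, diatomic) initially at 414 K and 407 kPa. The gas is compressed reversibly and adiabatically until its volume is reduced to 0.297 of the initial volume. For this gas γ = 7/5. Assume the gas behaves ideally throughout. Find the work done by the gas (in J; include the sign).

V₁ = nRT₁/P₁ = 2.82×8.314×414/407 = 23.8 L.
Adiabatic: TV^(γ−1) = const ⇒ T₂ = 414×(3.37)^0.400 = 673 K; PV^γ = const ⇒ P₂ = 2230 kPa.
ΔU = nCvΔT = 2.82×20.8×(673−414) = 15200 J.
Q = 0 for an adiabatic process, so W = −ΔU = -15200 J.

-15200 J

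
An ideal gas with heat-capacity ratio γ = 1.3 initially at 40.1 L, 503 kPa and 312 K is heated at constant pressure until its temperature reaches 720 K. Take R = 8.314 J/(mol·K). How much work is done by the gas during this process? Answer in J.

n = P₁V₁/(RT₁) = 503×40.1/(8.314×312) = 7.78 mol.
Isobaric: P stays 503 kPa; V/T = const ⇒ T₂ = 720 K, V₂ = 92.5 L.
W = PΔV = 503×(92.5−40.1) kPa·L = 26400 J.

26400 J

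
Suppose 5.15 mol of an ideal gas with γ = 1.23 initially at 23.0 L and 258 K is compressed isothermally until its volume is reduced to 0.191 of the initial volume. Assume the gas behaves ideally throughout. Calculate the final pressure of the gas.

P₁ = nRT₁/V₁ = 5.15×8.314×258/23.0 = 480 kPa.
Isothermal: T stays 258 K; PV = const ⇒ V₂ = 4.39 L, P₂ = 2510 kPa.

2510 kPa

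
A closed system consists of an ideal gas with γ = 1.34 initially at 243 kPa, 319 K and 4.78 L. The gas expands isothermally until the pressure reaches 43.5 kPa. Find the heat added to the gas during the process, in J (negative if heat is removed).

n = P₁V₁/(RT₁) = 243×4.78/(8.314×319) = 0.438 mol.
Isothermal: T stays 319 K; PV = const ⇒ V₂ = 26.7 L, P₂ = 43.5 kPa.
ΔU = 0 (ideal gas, T constant).
W = nRT ln(V₂/V₁) = 0.438×8.314×319×ln(5.59) = 2000 J.
Q = ΔU + W = 2000 J.

2000 J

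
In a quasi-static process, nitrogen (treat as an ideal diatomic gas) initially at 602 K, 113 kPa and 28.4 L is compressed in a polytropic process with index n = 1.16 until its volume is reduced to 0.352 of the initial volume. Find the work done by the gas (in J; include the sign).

-3650 J

n = P₁V₁/(RT₁) = 113×28.4/(8.314×602) = 0.641 mol.
Polytropic n=1.16: T₂ = T₁(V₁/V₂)^(n−1) = 602×(2.84)^0.16 = 711 K; P₂ = P₁(V₁/V₂)^n = 379 kPa.
W = (P₁V₁−P₂V₂)/(n−1) = (113×28.4−379×10.0)/0.16 = -3650 J.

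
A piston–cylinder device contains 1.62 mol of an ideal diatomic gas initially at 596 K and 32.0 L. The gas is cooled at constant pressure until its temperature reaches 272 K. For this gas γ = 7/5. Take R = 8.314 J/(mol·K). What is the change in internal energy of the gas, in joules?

-10900 J

P₁ = nRT₁/V₁ = 1.62×8.314×596/32.0 = 251 kPa.
Isobaric: P stays 251 kPa; V/T = const ⇒ T₂ = 272 K, V₂ = 14.6 L.
For an ideal gas ΔU = nCvΔT with Cv = (5/2)R = 20.8 J/(mol·K).
ΔU = 1.62×20.8×(272−596) = -10900 J.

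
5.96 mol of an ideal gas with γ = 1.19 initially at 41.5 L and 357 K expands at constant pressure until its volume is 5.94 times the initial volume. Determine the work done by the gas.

87400 J

P₁ = nRT₁/V₁ = 5.96×8.314×357/41.5 = 426 kPa.
Isobaric: P stays 426 kPa; V/T = const ⇒ T₂ = 2120 K, V₂ = 247 L.
W = PΔV = 426×(247−41.5) kPa·L = 87400 J.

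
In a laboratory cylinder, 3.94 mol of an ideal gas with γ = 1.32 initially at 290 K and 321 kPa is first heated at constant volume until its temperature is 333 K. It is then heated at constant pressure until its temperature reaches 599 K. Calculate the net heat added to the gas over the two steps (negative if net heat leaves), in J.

40300 J

V₁ = nRT₁/P₁ = 3.94×8.314×290/321 = 29.6 L.
Step 1 — Isochoric: V stays 29.6 L; P/T = const ⇒ T₂ = 333 K, P₂ = 369 kPa.
W = 0 (no volume change).
ΔU = nCvΔT = 3.94×26.0×(333−290) = 4400 J.
Q = ΔU = 4400 J.
State after step 1: P = 369 kPa, V = 29.6 L, T = 333 K.
Step 2 — Isobaric: P stays 369 kPa; V/T = const ⇒ T₂ = 599 K, V₂ = 53.2 L.
W = PΔV = 369×(53.2−29.6) kPa·L = 8710 J.
ΔU = nCvΔT = 3.94×26.0×(599−333) = 27200 J.
Q = ΔU + W = nCpΔT = 35900 J.
Net over both steps: W = 8710 J, Q = 40300 J, ΔU = 31600 J.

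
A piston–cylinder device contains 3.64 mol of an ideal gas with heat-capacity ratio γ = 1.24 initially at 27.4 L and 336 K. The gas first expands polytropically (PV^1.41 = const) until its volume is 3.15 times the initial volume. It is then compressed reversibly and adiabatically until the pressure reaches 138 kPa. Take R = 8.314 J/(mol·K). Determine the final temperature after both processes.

P₁ = nRT₁/V₁ = 3.64×8.314×336/27.4 = 371 kPa.
Step 1 — Polytropic n=1.41: T₂ = T₁(V₁/V₂)^(n−1) = 336×(0.317)^0.41 = 210 K; P₂ = P₁(V₁/V₂)^n = 73.6 kPa.
W = (P₁V₁−P₂V₂)/(n−1) = (371×27.4−73.6×86.3)/0.41 = 9310 J.
ΔU = nCvΔT = 3.64×34.6×(210−336) = -15900 J.
Q = ΔU + W = -6590 J.
State after step 1: P = 73.6 kPa, V = 86.3 L, T = 210 K.
Step 2 — Adiabatic: T₂/T₁ = (P₂/P₁)^((γ−1)/γ) ⇒ T₂ = 210×(1.87)^0.194 = 237 K; V₂ = 52.0 L.
ΔU = nCvΔT = 3.64×34.6×(237−210) = 3420 J.
Q = 0 for an adiabatic process, so W = −ΔU = -3420 J.
Net over both steps: W = 5880 J, Q = -6590 J, ΔU = -12500 J.

237 K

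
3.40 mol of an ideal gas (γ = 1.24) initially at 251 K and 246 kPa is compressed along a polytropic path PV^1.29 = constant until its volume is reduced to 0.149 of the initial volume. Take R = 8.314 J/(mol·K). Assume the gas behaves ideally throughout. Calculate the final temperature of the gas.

436 K

V₁ = nRT₁/P₁ = 3.40×8.314×251/246 = 28.8 L.
Polytropic n=1.29: T₂ = T₁(V₁/V₂)^(n−1) = 251×(6.71)^0.29 = 436 K; P₂ = P₁(V₁/V₂)^n = 2870 kPa.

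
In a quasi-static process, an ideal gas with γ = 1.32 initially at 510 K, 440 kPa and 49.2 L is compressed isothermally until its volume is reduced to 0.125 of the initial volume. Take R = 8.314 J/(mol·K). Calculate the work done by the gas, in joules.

n = P₁V₁/(RT₁) = 440×49.2/(8.314×510) = 5.11 mol.
Isothermal: T stays 510 K; PV = const ⇒ V₂ = 6.15 L, P₂ = 3520 kPa.
W = nRT ln(V₂/V₁) = 5.11×8.314×510×ln(0.125) = -45000 J.

-45000 J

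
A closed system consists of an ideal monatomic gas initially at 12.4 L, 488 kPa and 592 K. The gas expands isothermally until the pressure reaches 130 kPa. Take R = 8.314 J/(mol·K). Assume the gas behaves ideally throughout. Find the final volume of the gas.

46.5 L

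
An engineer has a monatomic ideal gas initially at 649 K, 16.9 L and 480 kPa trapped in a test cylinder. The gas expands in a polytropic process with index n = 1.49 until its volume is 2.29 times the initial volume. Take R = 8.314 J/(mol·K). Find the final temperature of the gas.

Polytropic n=1.49: T₂ = T₁(V₁/V₂)^(n−1) = 649×(0.437)^0.49 = 432 K; P₂ = P₁(V₁/V₂)^n = 140 kPa.

432 K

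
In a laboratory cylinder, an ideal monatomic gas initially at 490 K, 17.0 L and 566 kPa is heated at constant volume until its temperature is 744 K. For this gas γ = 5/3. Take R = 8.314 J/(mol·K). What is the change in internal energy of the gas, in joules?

n = P₁V₁/(RT₁) = 566×17.0/(8.314×490) = 2.36 mol.
Isochoric: V stays 17.0 L; P/T = const ⇒ T₂ = 744 K, P₂ = 859 kPa.
For an ideal gas ΔU = nCvΔT with Cv = (3/2)R = 12.5 J/(mol·K).
ΔU = 2.36×12.5×(744−490) = 7480 J.

7480 J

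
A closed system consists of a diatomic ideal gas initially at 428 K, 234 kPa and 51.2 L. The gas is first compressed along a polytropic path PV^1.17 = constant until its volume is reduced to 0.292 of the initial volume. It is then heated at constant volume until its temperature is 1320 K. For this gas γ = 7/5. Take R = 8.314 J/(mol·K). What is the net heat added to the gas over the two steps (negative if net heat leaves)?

46000 J

n = P₁V₁/(RT₁) = 234×51.2/(8.314×428) = 3.37 mol.
Step 1 — Polytropic n=1.17: T₂ = T₁(V₁/V₂)^(n−1) = 428×(3.42)^0.17 = 528 K; P₂ = P₁(V₁/V₂)^n = 988 kPa.
W = (P₁V₁−P₂V₂)/(n−1) = (234×51.2−988×15.0)/0.17 = -16400 J.
ΔU = nCvΔT = 3.37×20.8×(528−428) = 6970 J.
Q = ΔU + W = -9430 J.
State after step 1: P = 988 kPa, V = 15.0 L, T = 528 K.
Step 2 — Isochoric: V stays 15.0 L; P/T = const ⇒ T₂ = 1320 K, P₂ = 2470 kPa.
W = 0 (no volume change).
ΔU = nCvΔT = 3.37×20.8×(1320−528) = 55500 J.
Q = ΔU = 55500 J.
Net over both steps: W = -16400 J, Q = 46000 J, ΔU = 62400 J.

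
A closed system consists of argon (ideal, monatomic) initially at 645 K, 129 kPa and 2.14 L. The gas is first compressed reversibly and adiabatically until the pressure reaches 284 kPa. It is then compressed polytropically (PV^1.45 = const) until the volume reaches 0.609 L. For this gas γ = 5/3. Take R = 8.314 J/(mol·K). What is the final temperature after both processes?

n = P₁V₁/(RT₁) = 129×2.14/(8.314×645) = 0.0515 mol.
Step 1 — Adiabatic: T₂/T₁ = (P₂/P₁)^((γ−1)/γ) ⇒ T₂ = 645×(2.20)^0.400 = 884 K; V₂ = 1.33 L.
ΔU = nCvΔT = 0.0515×12.5×(884−645) = 154 J.
Q = 0 for an adiabatic process, so W = −ΔU = -154 J.
State after step 1: P = 284 kPa, V = 1.33 L, T = 884 K.
Step 2 — Polytropic n=1.45: T₂ = T₁(V₁/V₂)^(n−1) = 884×(2.19)^0.45 = 1260 K; P₂ = P₁(V₁/V₂)^n = 884 kPa.
W = (P₁V₁−P₂V₂)/(n−1) = (284×1.33−884×0.609)/0.45 = -355 J.
ΔU = nCvΔT = 0.0515×12.5×(1260−884) = 240 J.
Q = ΔU + W = -116 J.
Net over both steps: W = -509 J, Q = -116 J, ΔU = 394 J.

1260 K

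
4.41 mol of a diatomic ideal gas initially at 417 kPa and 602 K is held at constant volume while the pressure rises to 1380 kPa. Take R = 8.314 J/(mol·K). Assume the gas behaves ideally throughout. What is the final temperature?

1990 K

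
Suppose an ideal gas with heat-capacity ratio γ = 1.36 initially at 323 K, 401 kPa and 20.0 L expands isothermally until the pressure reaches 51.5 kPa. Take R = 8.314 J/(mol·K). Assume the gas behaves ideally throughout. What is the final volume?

156 L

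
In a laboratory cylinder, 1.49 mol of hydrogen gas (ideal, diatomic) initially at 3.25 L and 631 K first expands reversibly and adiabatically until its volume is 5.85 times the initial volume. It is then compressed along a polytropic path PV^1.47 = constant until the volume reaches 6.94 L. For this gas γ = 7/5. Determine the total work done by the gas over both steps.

4930 J

P₁ = nRT₁/V₁ = 1.49×8.314×631/3.25 = 2410 kPa.
Step 1 — Adiabatic: TV^(γ−1) = const ⇒ T₂ = 631×(0.171)^0.400 = 311 K; PV^γ = const ⇒ P₂ = 203 kPa.
ΔU = nCvΔT = 1.49×20.8×(311−631) = -9900 J.
Q = 0 for an adiabatic process, so W = −ΔU = 9900 J.
State after step 1: P = 203 kPa, V = 19.0 L, T = 311 K.
Step 2 — Polytropic n=1.47: T₂ = T₁(V₁/V₂)^(n−1) = 311×(2.74)^0.47 = 500 K; P₂ = P₁(V₁/V₂)^n = 892 kPa.
W = (P₁V₁−P₂V₂)/(n−1) = (203×19.0−892×6.94)/0.47 = -4970 J.
ΔU = nCvΔT = 1.49×20.8×(500−311) = 5840 J.
Q = ΔU + W = 870 J.
Net over both steps: W = 4930 J, Q = 870 J, ΔU = -4060 J.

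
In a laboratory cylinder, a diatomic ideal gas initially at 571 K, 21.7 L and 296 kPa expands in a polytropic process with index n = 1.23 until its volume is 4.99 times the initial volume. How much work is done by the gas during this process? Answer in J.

n = P₁V₁/(RT₁) = 296×21.7/(8.314×571) = 1.35 mol.
Polytropic n=1.23: T₂ = T₁(V₁/V₂)^(n−1) = 571×(0.200)^0.23 = 395 K; P₂ = P₁(V₁/V₂)^n = 41.0 kPa.
W = (P₁V₁−P₂V₂)/(n−1) = (296×21.7−41.0×108)/0.23 = 8630 J.

8630 J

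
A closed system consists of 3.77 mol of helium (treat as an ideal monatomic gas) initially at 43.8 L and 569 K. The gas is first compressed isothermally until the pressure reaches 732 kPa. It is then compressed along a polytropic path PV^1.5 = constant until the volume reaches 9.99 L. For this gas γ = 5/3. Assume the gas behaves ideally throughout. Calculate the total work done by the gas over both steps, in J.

P₁ = nRT₁/V₁ = 3.77×8.314×569/43.8 = 407 kPa.
Step 1 — Isothermal: T stays 569 K; PV = const ⇒ V₂ = 24.4 L, P₂ = 732 kPa.
ΔU = 0 (ideal gas, T constant).
W = nRT ln(V₂/V₁) = 3.77×8.314×569×ln(0.556) = -10500 J.
Q = ΔU + W = -10500 J.
State after step 1: P = 732 kPa, V = 24.4 L, T = 569 K.
Step 2 — Polytropic n=1.5: T₂ = T₁(V₁/V₂)^(n−1) = 569×(2.44)^0.50 = 889 K; P₂ = P₁(V₁/V₂)^n = 2790 kPa.
W = (P₁V₁−P₂V₂)/(n−1) = (732×24.4−2790×9.99)/0.50 = -20000 J.
ΔU = nCvΔT = 3.77×12.5×(889−569) = 15000 J.
Q = ΔU + W = -5010 J.
Net over both steps: W = -30500 J, Q = -15500 J, ΔU = 15000 J.

-30500 J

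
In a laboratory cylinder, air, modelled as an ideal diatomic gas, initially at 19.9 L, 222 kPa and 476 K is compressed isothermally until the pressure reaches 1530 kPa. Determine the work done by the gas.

-8530 J

n = P₁V₁/(RT₁) = 222×19.9/(8.314×476) = 1.12 mol.
Isothermal: T stays 476 K; PV = const ⇒ V₂ = 2.89 L, P₂ = 1530 kPa.
W = nRT ln(V₂/V₁) = 1.12×8.314×476×ln(0.145) = -8530 J.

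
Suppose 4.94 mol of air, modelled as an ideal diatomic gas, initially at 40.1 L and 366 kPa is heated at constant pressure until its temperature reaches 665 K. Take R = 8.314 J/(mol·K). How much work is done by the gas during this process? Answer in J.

12600 J

T₁ = P₁V₁/(nR) = 366×40.1/(4.94×8.314) = 357 K.
Isobaric: P stays 366 kPa; V/T = const ⇒ T₂ = 665 K, V₂ = 74.6 L.
W = PΔV = 366×(74.6−40.1) kPa·L = 12600 J.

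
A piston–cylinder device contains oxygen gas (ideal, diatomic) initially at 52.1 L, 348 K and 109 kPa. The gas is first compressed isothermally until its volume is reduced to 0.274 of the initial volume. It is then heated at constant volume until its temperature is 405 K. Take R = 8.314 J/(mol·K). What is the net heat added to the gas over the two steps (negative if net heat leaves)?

-5030 J

n = P₁V₁/(RT₁) = 109×52.1/(8.314×348) = 1.96 mol.
Step 1 — Isothermal: T stays 348 K; PV = const ⇒ V₂ = 14.3 L, P₂ = 398 kPa.
ΔU = 0 (ideal gas, T constant).
W = nRT ln(V₂/V₁) = 1.96×8.314×348×ln(0.274) = -7350 J.
Q = ΔU + W = -7350 J.
State after step 1: P = 398 kPa, V = 14.3 L, T = 348 K.
Step 2 — Isochoric: V stays 14.3 L; P/T = const ⇒ T₂ = 405 K, P₂ = 463 kPa.
W = 0 (no volume change).
ΔU = nCvΔT = 1.96×20.8×(405−348) = 2330 J.
Q = ΔU = 2330 J.
Net over both steps: W = -7350 J, Q = -5030 J, ΔU = 2330 J.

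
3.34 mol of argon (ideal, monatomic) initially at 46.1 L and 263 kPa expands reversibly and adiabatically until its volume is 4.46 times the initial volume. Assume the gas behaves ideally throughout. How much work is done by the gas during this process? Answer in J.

T₁ = P₁V₁/(nR) = 263×46.1/(3.34×8.314) = 437 K.
Adiabatic: TV^(γ−1) = const ⇒ T₂ = 437×(0.224)^0.667 = 161 K; PV^γ = const ⇒ P₂ = 21.8 kPa.
ΔU = nCvΔT = 3.34×12.5×(161−437) = -11500 J.
Q = 0 for an adiabatic process, so W = −ΔU = 11500 J.

11500 J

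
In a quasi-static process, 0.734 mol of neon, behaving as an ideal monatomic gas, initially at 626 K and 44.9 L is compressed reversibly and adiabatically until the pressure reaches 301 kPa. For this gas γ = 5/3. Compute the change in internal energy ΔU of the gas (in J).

P₁ = nRT₁/V₁ = 0.734×8.314×626/44.9 = 85.1 kPa.
Adiabatic: T₂/T₁ = (P₂/P₁)^((γ−1)/γ) ⇒ T₂ = 626×(3.54)^0.400 = 1040 K; V₂ = 21.0 L.
For an ideal gas ΔU = nCvΔT with Cv = (3/2)R = 12.5 J/(mol·K).
ΔU = 0.734×12.5×(1040−626) = 3770 J.

3770 J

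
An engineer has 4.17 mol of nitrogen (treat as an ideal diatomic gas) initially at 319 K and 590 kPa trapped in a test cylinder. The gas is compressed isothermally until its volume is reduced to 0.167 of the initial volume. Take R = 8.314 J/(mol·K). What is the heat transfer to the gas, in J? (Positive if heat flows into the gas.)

V₁ = nRT₁/P₁ = 4.17×8.314×319/590 = 18.7 L.
Isothermal: T stays 319 K; PV = const ⇒ V₂ = 3.13 L, P₂ = 3530 kPa.
ΔU = 0 (ideal gas, T constant).
W = nRT ln(V₂/V₁) = 4.17×8.314×319×ln(0.167) = -19800 J.
Q = ΔU + W = -19800 J.

-19800 J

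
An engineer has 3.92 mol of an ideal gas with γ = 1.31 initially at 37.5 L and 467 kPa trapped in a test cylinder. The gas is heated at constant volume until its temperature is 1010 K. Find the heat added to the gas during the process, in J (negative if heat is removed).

T₁ = P₁V₁/(nR) = 467×37.5/(3.92×8.314) = 537 K.
Isochoric: V stays 37.5 L; P/T = const ⇒ T₂ = 1010 K, P₂ = 878 kPa.
W = 0 (no volume change).
ΔU = nCvΔT = 3.92×26.8×(1010−537) = 49700 J.
Q = ΔU = 49700 J.

49700 J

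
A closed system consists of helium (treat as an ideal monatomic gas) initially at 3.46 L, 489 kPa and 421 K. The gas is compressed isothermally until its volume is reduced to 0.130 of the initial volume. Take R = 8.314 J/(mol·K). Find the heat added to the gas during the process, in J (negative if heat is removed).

-3450 J

n = P₁V₁/(RT₁) = 489×3.46/(8.314×421) = 0.483 mol.
Isothermal: T stays 421 K; PV = const ⇒ V₂ = 0.450 L, P₂ = 3760 kPa.
ΔU = 0 (ideal gas, T constant).
W = nRT ln(V₂/V₁) = 0.483×8.314×421×ln(0.130) = -3450 J.
Q = ΔU + W = -3450 J.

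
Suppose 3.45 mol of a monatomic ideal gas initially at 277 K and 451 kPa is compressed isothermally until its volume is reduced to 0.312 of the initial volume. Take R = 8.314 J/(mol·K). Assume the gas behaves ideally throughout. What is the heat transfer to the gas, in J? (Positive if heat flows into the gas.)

V₁ = nRT₁/P₁ = 3.45×8.314×277/451 = 17.6 L.
Isothermal: T stays 277 K; PV = const ⇒ V₂ = 5.50 L, P₂ = 1450 kPa.
ΔU = 0 (ideal gas, T constant).
W = nRT ln(V₂/V₁) = 3.45×8.314×277×ln(0.312) = -9250 J.
Q = ΔU + W = -9250 J.

-9250 J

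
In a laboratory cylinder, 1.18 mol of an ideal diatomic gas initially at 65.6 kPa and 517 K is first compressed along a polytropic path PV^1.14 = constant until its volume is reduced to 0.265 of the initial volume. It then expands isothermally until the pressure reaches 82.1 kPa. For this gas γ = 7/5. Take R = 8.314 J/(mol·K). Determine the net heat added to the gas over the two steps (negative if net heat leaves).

V₁ = nRT₁/P₁ = 1.18×8.314×517/65.6 = 77.3 L.
Step 1 — Polytropic n=1.14: T₂ = T₁(V₁/V₂)^(n−1) = 517×(3.77)^0.14 = 623 K; P₂ = P₁(V₁/V₂)^n = 298 kPa.
W = (P₁V₁−P₂V₂)/(n−1) = (65.6×77.3−298×20.5)/0.14 = -7400 J.
ΔU = nCvΔT = 1.18×20.8×(623−517) = 2590 J.
Q = ΔU + W = -4810 J.
State after step 1: P = 298 kPa, V = 20.5 L, T = 623 K.
Step 2 — Isothermal: T stays 623 K; PV = const ⇒ V₂ = 74.4 L, P₂ = 82.1 kPa.
ΔU = 0 (ideal gas, T constant).
W = nRT ln(V₂/V₁) = 1.18×8.314×623×ln(3.63) = 7880 J.
Q = ΔU + W = 7880 J.
Net over both steps: W = 475 J, Q = 3070 J, ΔU = 2590 J.

3070 J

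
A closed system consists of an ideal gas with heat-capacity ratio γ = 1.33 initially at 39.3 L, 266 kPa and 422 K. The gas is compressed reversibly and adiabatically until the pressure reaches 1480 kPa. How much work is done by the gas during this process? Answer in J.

-16800 J

n = P₁V₁/(RT₁) = 266×39.3/(8.314×422) = 2.98 mol.
Adiabatic: T₂/T₁ = (P₂/P₁)^((γ−1)/γ) ⇒ T₂ = 422×(5.56)^0.248 = 646 K; V₂ = 10.8 L.
ΔU = nCvΔT = 2.98×25.2×(646−422) = 16800 J.
Q = 0 for an adiabatic process, so W = −ΔU = -16800 J.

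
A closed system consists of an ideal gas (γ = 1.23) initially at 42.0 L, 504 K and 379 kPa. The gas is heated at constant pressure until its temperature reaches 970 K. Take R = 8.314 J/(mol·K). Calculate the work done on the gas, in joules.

n = P₁V₁/(RT₁) = 379×42.0/(8.314×504) = 3.80 mol.
Isobaric: P stays 379 kPa; V/T = const ⇒ T₂ = 970 K, V₂ = 80.8 L.
W = PΔV = 379×(80.8−42.0) kPa·L = 14700 J.
Work done on the gas = −W_by = -14700 J.

-14700 J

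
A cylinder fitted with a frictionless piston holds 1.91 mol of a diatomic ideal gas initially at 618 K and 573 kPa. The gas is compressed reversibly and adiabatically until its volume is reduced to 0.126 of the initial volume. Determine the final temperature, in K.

1420 K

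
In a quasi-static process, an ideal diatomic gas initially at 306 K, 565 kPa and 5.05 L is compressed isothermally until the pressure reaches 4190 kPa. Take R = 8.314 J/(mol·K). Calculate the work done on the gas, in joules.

5720 J

n = P₁V₁/(RT₁) = 565×5.05/(8.314×306) = 1.12 mol.
Isothermal: T stays 306 K; PV = const ⇒ V₂ = 0.681 L, P₂ = 4190 kPa.
W = nRT ln(V₂/V₁) = 1.12×8.314×306×ln(0.135) = -5720 J.
Work done on the gas = −W_by = 5720 J.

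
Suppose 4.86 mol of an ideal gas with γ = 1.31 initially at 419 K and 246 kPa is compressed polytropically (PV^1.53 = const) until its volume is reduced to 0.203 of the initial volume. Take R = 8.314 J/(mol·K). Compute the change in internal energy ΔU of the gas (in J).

72500 J

V₁ = nRT₁/P₁ = 4.86×8.314×419/246 = 68.8 L.
Polytropic n=1.53: T₂ = T₁(V₁/V₂)^(n−1) = 419×(4.93)^0.53 = 976 K; P₂ = P₁(V₁/V₂)^n = 2820 kPa.
For an ideal gas ΔU = nCvΔT with Cv = R/(γ−1) = 26.8 J/(mol·K).
ΔU = 4.86×26.8×(976−419) = 72500 J.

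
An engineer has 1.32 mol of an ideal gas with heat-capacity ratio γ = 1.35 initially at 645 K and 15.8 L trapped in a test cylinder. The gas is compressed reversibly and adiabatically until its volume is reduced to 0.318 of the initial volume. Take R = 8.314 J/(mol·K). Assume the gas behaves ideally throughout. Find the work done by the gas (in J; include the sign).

P₁ = nRT₁/V₁ = 1.32×8.314×645/15.8 = 448 kPa.
Adiabatic: TV^(γ−1) = const ⇒ T₂ = 645×(3.14)^0.350 = 963 K; PV^γ = const ⇒ P₂ = 2100 kPa.
ΔU = nCvΔT = 1.32×23.8×(963−645) = 9980 J.
Q = 0 for an adiabatic process, so W = −ΔU = -9980 J.

-9980 J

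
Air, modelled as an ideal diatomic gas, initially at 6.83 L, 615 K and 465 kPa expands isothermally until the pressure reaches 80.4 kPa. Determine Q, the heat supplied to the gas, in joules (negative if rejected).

5570 J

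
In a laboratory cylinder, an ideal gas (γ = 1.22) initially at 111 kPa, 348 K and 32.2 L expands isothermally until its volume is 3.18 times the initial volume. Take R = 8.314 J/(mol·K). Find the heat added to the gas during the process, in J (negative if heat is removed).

4130 J

n = P₁V₁/(RT₁) = 111×32.2/(8.314×348) = 1.24 mol.
Isothermal: T stays 348 K; PV = const ⇒ V₂ = 102 L, P₂ = 34.9 kPa.
ΔU = 0 (ideal gas, T constant).
W = nRT ln(V₂/V₁) = 1.24×8.314×348×ln(3.18) = 4130 J.
Q = ΔU + W = 4130 J.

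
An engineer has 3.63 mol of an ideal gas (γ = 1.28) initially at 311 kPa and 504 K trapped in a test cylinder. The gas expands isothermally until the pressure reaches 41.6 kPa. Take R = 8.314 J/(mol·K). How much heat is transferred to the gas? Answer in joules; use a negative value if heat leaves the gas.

V₁ = nRT₁/P₁ = 3.63×8.314×504/311 = 48.9 L.
Isothermal: T stays 504 K; PV = const ⇒ V₂ = 366 L, P₂ = 41.6 kPa.
ΔU = 0 (ideal gas, T constant).
W = nRT ln(V₂/V₁) = 3.63×8.314×504×ln(7.48) = 30600 J.
Q = ΔU + W = 30600 J.

30600 J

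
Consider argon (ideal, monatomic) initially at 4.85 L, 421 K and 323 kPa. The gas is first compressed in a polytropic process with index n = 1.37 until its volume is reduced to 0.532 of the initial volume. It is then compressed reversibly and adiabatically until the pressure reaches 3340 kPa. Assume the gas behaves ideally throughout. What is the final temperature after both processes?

958 K

n = P₁V₁/(RT₁) = 323×4.85/(8.314×421) = 0.448 mol.
Step 1 — Polytropic n=1.37: T₂ = T₁(V₁/V₂)^(n−1) = 421×(1.88)^0.37 = 532 K; P₂ = P₁(V₁/V₂)^n = 767 kPa.
W = (P₁V₁−P₂V₂)/(n−1) = (323×4.85−767×2.58)/0.37 = -1110 J.
ΔU = nCvΔT = 0.448×12.5×(532−421) = 618 J.
Q = ΔU + W = -496 J.
State after step 1: P = 767 kPa, V = 2.58 L, T = 532 K.
Step 2 — Adiabatic: T₂/T₁ = (P₂/P₁)^((γ−1)/γ) ⇒ T₂ = 532×(4.36)^0.400 = 958 K; V₂ = 1.07 L.
ΔU = nCvΔT = 0.448×12.5×(958−532) = 2380 J.
Q = 0 for an adiabatic process, so W = −ΔU = -2380 J.
Net over both steps: W = -3490 J, Q = -496 J, ΔU = 3000 J.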